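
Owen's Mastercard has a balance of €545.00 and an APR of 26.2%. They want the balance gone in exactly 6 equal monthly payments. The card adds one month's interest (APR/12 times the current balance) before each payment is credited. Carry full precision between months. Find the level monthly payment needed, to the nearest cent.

€97.90

Monthly rate r = 26.2%/12 = 2.18333% = 0.0218333.
Level-payment amortization: P = B₀·r / (1 − (1+r)^(−n)) = 545.00·0.0218333 / (1 − 1.02183^(−6)).
Denominator 1 − (1+r)^(−6) = 0.121544825.
P = 11.8992 / 0.121544825 ≈ 97.90.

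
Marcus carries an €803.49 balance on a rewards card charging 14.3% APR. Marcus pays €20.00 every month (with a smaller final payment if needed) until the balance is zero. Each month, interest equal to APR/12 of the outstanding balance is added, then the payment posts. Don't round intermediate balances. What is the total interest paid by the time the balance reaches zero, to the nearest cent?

Monthly rate r = 14.3%/12 = 1.19167% = 0.0119167.
Payoff takes n = ⌈−ln(1 − rB₀/P)/ln(1+r)⌉ = ⌈54.998⌉ = 55 payments; the last is €19.96.
Total paid = 54·€20.00 + €19.96 = €1,099.96.
Total interest = total paid − principal = €1,099.96 − €803.49 = €296.47.

€296.47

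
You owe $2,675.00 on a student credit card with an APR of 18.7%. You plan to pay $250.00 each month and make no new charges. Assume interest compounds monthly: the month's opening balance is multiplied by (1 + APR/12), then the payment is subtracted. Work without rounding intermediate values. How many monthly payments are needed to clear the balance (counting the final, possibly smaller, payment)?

Monthly rate r = 18.7%/12 = 1.55833% = 0.0155833.
Recurrence: B ← B·(1+r) − $250.00.
Month 1: interest $41.69; balance after payment $2,466.69.
Month 2: interest $38.44; balance after payment $2,255.12.
Closed form: n = −ln(1 − rB₀/P)/ln(1+r) = −ln(0.83326)/ln(1.01558) ≈ 11.797, so the balance reaches zero during payment 12.

12 payments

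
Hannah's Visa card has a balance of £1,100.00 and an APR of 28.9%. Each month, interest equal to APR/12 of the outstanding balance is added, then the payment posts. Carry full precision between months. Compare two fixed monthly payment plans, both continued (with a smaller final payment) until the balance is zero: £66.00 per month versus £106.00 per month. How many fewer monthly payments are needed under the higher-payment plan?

9 fewer payments

Monthly rate r = 28.9%/12 = 2.40833% = 0.0240833.
At £66.00/mo: n = ⌈−ln(1 − rB₀/P)/ln(1+r)⌉ = 22 payments (last £37.32); total interest = total paid − £1,100.00 = £323.32.
At £106.00/mo: 13 payments (last £9.02); total interest £181.02.
Payments saved = 22 − 13 = 9.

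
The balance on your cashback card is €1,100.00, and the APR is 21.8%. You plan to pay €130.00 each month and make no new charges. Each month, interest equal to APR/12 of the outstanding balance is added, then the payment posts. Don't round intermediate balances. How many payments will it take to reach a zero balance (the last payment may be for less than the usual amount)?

Monthly rate r = 21.8%/12 = 1.81667% = 0.0181667.
Recurrence: B ← B·(1+r) − €130.00.
Month 1: interest €19.98; balance after payment €989.98.
Month 2: interest €17.98; balance after payment €877.97.
Closed form: n = −ln(1 − rB₀/P)/ln(1+r) = −ln(0.84628)/ln(1.01817) ≈ 9.270, so the balance reaches zero during payment 10.

10 payments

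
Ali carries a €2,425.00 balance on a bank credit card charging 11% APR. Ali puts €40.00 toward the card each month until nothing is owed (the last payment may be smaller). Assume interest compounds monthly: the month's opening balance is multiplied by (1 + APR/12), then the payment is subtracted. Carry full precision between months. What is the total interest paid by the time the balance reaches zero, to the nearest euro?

Monthly rate r = 11%/12 = 0.916667% = 0.00916667.
Payoff takes n = ⌈−ln(1 − rB₀/P)/ln(1+r)⌉ = ⌈88.913⌉ = 89 payments; the last is €36.53.
Total paid = 88·€40.00 + €36.53 = €3,556.53.
Total interest = total paid − principal = €3,556.53 − €2,425.00 = €1,131.53.

€1,132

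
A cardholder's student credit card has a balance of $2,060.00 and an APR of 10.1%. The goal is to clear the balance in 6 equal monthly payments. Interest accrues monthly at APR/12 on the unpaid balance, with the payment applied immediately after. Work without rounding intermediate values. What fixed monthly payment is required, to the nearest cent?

$353.52

Monthly rate r = 10.1%/12 = 0.841667% = 0.00841667.
Level-payment amortization: P = B₀·r / (1 − (1+r)^(−n)) = 2060.00·0.00841667 / (1 − 1.00842^(−6)).
Denominator 1 − (1+r)^(−6) = 0.0490451217.
P = 17.3383 / 0.0490451217 ≈ 353.52.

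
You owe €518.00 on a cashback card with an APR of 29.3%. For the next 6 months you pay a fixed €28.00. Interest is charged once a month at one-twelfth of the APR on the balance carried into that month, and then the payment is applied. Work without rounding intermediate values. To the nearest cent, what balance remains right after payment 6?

Monthly rate r = 29.3%/12 = 2.44167% = 0.0244167.
Each month: B ← B·(1+r) − €28.00.
Month 1: interest €12.65; balance after payment €502.65.
Month 2: interest €12.27; balance after payment €486.92.
Month 3: interest €11.89; balance after payment €470.81.
Month 4: interest €11.50; balance after payment €454.31.
Month 5: interest €11.09; balance after payment €437.40.
Month 6: interest €10.68; balance after payment €420.08.

€420.08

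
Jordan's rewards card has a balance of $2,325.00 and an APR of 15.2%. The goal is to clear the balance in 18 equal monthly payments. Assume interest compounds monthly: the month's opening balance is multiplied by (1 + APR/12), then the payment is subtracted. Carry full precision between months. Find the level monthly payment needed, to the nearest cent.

Monthly rate r = 15.2%/12 = 1.26667% = 0.0126667.
Level-payment amortization: P = B₀·r / (1 − (1+r)^(−n)) = 2325.00·0.0126667 / (1 − 1.01267^(−18)).
Denominator 1 − (1+r)^(−18) = 0.202734937.
P = 29.45 / 0.202734937 ≈ 145.26.

$145.26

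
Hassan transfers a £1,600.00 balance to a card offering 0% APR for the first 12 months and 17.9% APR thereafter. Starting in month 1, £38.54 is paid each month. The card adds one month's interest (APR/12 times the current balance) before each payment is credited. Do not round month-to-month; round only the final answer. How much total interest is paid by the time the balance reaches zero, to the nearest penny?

Promo months 1–12 at r₀ = 0%/12 = 0; months 13+ at r₁ = 17.9%/12 = 0.0149167.
After month 12 (no interest yet): B = £1,600.00 − 12·£38.54 = £1,137.52.
Then at r₁ with £38.54/mo: n₂ = −ln(1 − r₁·B/P)/ln(1+r₁) ≈ 39.19 → 40 more payments.
Total paid = 51·£38.54 + £7.45 = £1,972.99; interest = £1,972.99 − £1,600.00 = £372.99.

£372.99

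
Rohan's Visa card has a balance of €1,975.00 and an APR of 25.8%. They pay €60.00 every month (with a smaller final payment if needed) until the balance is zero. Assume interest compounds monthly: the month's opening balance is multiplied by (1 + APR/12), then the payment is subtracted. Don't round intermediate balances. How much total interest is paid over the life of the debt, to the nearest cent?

€1,494.43

Monthly rate r = 25.8%/12 = 2.15% = 0.0215.
Payoff takes n = ⌈−ln(1 − rB₀/P)/ln(1+r)⌉ = ⌈57.822⌉ = 58 payments; the last is €49.43.
Total paid = 57·€60.00 + €49.43 = €3,469.43.
Total interest = total paid − principal = €3,469.43 − €1,975.00 = €1,494.43.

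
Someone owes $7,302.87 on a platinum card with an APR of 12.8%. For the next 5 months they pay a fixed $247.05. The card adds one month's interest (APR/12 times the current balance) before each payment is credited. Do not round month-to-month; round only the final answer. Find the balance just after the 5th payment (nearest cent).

$6,438.87

Monthly rate r = 12.8%/12 = 1.06667% = 0.0106667.
Each month: B ← B·(1+r) − $247.05.
Month 1: interest $77.90; balance after payment $7,133.72.
Month 2: interest $76.09; balance after payment $6,962.76.
Month 3: interest $74.27; balance after payment $6,789.98.
Month 4: interest $72.43; balance after payment $6,615.36.
Month 5: interest $70.56; balance after payment $6,438.87.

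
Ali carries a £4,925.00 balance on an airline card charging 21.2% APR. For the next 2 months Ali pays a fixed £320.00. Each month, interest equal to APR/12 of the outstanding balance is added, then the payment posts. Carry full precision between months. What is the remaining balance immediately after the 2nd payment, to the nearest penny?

Monthly rate r = 21.2%/12 = 1.76667% = 0.0176667.
Each month: B ← B·(1+r) − £320.00.
Month 1: interest £87.01; balance after payment £4,692.01.
Month 2: interest £82.89; balance after payment £4,454.90.

£4,454.90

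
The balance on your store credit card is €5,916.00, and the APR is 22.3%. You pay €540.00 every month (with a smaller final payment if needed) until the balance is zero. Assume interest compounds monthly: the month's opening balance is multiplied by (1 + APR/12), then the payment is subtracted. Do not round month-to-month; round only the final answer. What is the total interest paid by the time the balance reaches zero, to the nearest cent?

€761.32

Monthly rate r = 22.3%/12 = 1.85833% = 0.0185833.
Payoff takes n = ⌈−ln(1 − rB₀/P)/ln(1+r)⌉ = ⌈12.363⌉ = 13 payments; the last is €197.32.
Total paid = 12·€540.00 + €197.32 = €6,677.32.
Total interest = total paid − principal = €6,677.32 − €5,916.00 = €761.32.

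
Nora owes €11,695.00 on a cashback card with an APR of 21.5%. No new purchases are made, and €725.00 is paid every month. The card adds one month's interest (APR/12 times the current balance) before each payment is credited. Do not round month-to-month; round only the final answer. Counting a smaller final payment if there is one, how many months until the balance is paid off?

20 months

Monthly rate r = 21.5%/12 = 1.79167% = 0.0179167.
Recurrence: B ← B·(1+r) − €725.00.
Month 1: interest €209.54; balance after payment €11,179.54.
Month 2: interest €200.30; balance after payment €10,654.84.
Closed form: n = −ln(1 − rB₀/P)/ln(1+r) = −ln(0.71099)/ln(1.01792) ≈ 19.208, so the balance reaches zero during payment 20.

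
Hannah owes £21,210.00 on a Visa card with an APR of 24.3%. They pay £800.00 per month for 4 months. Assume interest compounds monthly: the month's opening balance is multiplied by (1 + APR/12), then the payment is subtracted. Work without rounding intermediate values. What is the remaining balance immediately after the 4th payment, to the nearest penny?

£19,682.38

Monthly rate r = 24.3%/12 = 2.025% = 0.02025.
Each month: B ← B·(1+r) − £800.00.
Month 1: interest £429.50; balance after payment £20,839.50.
Month 2: interest £422.00; balance after payment £20,461.50.
Month 3: interest £414.35; balance after payment £20,075.85.
Month 4: interest £406.54; balance after payment £19,682.38.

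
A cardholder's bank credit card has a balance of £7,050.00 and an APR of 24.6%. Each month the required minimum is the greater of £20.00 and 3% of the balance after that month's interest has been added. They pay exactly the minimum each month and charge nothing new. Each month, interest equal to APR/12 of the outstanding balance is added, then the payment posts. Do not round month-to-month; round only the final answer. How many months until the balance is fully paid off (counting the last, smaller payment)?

Monthly rate r = 24.6%/12 = 2.05% = 0.0205.
While 3% of the post-interest balance exceeds £20.00, each month B ← (B·(1+r))·(1 − 0.03), i.e. B shrinks by the factor (1+r)·0.97 = 0.98988.
This holds for months 1–234. Entering month 235 the balance is £653.16; 3% of the post-interest balance is now below £20.00, so the flat £20.00 minimum applies from here.
From month 235 a fixed £20.00 at rate r clears £653.16 in 55 more payments. Total: 234 + 55 = 289 months.

289 months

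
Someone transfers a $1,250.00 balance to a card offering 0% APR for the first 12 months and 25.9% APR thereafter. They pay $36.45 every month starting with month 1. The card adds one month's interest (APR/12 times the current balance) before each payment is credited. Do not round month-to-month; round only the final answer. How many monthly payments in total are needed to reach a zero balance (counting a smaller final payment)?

43 months

Promo months 1–12 at r₀ = 0%/12 = 0; months 13+ at r₁ = 25.9%/12 = 0.0215833.
After month 12 (no interest yet): B = $1,250.00 − 12·$36.45 = $812.60.
Then at r₁ with $36.45/mo: n₂ = −ln(1 − r₁·B/P)/ln(1+r₁) ≈ 30.73 → 31 more payments.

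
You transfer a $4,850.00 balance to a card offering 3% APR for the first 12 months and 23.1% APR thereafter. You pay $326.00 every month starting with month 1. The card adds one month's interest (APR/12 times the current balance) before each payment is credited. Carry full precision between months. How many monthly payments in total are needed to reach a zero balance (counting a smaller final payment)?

16 months

Promo months 1–12 at r₀ = 3%/12 = 0.0025; months 13+ at r₁ = 23.1%/12 = 0.01925.
After month 12: iterate B ← B·(1+r₀) − $326.00 for 12 months → $1,031.28.
Then at r₁ with $326.00/mo: n₂ = −ln(1 − r₁·B/P)/ln(1+r₁) ≈ 3.30 → 4 more payments.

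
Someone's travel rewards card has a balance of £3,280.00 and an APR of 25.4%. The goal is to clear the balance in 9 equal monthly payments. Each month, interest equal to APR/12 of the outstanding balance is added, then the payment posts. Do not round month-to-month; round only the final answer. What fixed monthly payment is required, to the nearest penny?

£404.09

Monthly rate r = 25.4%/12 = 2.11667% = 0.0211667.
Level-payment amortization: P = B₀·r / (1 − (1+r)^(−n)) = 3280.00·0.0211667 / (1 − 1.02117^(−9)).
Denominator 1 − (1+r)^(−9) = 0.171809336.
P = 69.4267 / 0.171809336 ≈ 404.09.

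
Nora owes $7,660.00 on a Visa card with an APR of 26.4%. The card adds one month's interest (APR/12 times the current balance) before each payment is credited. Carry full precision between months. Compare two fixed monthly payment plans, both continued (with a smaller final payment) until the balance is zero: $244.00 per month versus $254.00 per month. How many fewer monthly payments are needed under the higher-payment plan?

Monthly rate r = 26.4%/12 = 2.2% = 0.022.
At $244.00/mo: n = ⌈−ln(1 − rB₀/P)/ln(1+r)⌉ = 54 payments (last $223.80); total interest = total paid − $7,660.00 = $5,495.80.
At $254.00/mo: 51 payments (last $11.53); total interest $5,051.53.
Payments saved = 54 − 51 = 3.

3 fewer payments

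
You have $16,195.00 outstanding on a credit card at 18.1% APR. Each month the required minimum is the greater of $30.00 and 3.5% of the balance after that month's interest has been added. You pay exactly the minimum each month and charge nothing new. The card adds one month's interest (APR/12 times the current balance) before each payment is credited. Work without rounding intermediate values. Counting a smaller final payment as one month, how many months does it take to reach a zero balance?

180 months

Monthly rate r = 18.1%/12 = 1.50833% = 0.0150833.
While 3.5% of the post-interest balance exceeds $30.00, each month B ← (B·(1+r))·(1 − 0.035), i.e. B shrinks by the factor (1+r)·0.965 = 0.97956.
This holds for months 1–143. Entering month 144 the balance is $844.36; 3.5% of the post-interest balance is now below $30.00, so the flat $30.00 minimum applies from here.
From month 144 a fixed $30.00 at rate r clears $844.36 in 37 more payments. Total: 143 + 37 = 180 months.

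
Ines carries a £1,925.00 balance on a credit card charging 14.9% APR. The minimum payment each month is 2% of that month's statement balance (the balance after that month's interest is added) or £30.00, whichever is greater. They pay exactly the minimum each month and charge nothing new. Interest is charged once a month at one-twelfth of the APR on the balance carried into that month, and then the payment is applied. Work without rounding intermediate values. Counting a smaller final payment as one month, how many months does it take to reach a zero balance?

Monthly rate r = 14.9%/12 = 1.24167% = 0.0124167.
While 2% of the post-interest balance exceeds £30.00, each month B ← (B·(1+r))·(1 − 0.02), i.e. B shrinks by the factor (1+r)·0.98 = 0.99217.
This holds for months 1–34. Entering month 35 the balance is £1,473.44; 2% of the post-interest balance is now below £30.00, so the flat £30.00 minimum applies from here.
From month 35 a fixed £30.00 at rate r clears £1,473.44 in 77 more payments. Total: 34 + 77 = 111 months.

111 months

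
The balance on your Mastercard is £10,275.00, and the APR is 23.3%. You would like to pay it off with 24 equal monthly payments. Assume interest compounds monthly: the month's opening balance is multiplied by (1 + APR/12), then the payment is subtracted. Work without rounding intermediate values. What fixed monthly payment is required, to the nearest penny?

Monthly rate r = 23.3%/12 = 1.94167% = 0.0194167.
Level-payment amortization: P = B₀·r / (1 − (1+r)^(−n)) = 10275.00·0.0194167 / (1 − 1.01942^(−24)).
Denominator 1 − (1+r)^(−24) = 0.369683773.
P = 199.506 / 0.369683773 ≈ 539.67.

£539.67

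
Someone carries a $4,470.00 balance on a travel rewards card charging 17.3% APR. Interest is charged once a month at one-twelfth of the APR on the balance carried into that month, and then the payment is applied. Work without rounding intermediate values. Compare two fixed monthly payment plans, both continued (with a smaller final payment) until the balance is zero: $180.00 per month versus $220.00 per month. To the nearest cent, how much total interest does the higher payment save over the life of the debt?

$245.65

Monthly rate r = 17.3%/12 = 1.44167% = 0.0144167.
At $180.00/mo: n = ⌈−ln(1 − rB₀/P)/ln(1+r)⌉ = 31 payments (last $173.29); total interest = total paid − $4,470.00 = $1,103.29.
At $220.00/mo: 25 payments (last $47.64); total interest $857.64.
Interest saved = $1,103.29 − $857.64 = $245.65.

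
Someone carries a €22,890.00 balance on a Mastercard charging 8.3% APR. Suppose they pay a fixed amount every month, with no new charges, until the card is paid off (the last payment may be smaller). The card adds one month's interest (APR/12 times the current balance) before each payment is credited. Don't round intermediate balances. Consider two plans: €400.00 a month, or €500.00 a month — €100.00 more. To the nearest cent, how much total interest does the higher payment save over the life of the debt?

€1,620.87

Monthly rate r = 8.3%/12 = 0.691667% = 0.00691667.
At €400.00/mo: n = ⌈−ln(1 − rB₀/P)/ln(1+r)⌉ = 74 payments (last €39.69); total interest = total paid − €22,890.00 = €6,349.69.
At €500.00/mo: 56 payments (last €118.82); total interest €4,728.82.
Interest saved = €6,349.69 − €4,728.82 = €1,620.87.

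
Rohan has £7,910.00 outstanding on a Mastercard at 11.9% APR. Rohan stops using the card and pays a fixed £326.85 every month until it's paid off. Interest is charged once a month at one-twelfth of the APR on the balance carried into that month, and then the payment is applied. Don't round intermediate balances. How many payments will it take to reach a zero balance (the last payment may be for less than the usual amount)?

28 payments

Monthly rate r = 11.9%/12 = 0.991667% = 0.00991667.
Recurrence: B ← B·(1+r) − £326.85.
Month 1: interest £78.44; balance after payment £7,661.59.
Month 2: interest £75.98; balance after payment £7,410.72.
Closed form: n = −ln(1 − rB₀/P)/ln(1+r) = −ln(0.76001)/ln(1.00992) ≈ 27.810, so the balance reaches zero during payment 28.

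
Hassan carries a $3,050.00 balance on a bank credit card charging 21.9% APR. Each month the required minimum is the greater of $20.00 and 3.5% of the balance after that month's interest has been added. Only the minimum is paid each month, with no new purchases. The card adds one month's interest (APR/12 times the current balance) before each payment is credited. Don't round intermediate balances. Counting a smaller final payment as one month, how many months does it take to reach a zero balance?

Monthly rate r = 21.9%/12 = 1.825% = 0.01825.
While 3.5% of the post-interest balance exceeds $20.00, each month B ← (B·(1+r))·(1 − 0.035), i.e. B shrinks by the factor (1+r)·0.965 = 0.98261.
This holds for months 1–97. Entering month 98 the balance is $556.32; 3.5% of the post-interest balance is now below $20.00, so the flat $20.00 minimum applies from here.
From month 98 a fixed $20.00 at rate r clears $556.32 in 40 more payments. Total: 97 + 40 = 137 months.

137 months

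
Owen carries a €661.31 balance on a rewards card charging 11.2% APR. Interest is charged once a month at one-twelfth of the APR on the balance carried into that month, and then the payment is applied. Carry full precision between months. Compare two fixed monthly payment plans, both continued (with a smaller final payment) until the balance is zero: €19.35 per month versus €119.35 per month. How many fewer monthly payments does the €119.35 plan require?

36 fewer payments

Monthly rate r = 11.2%/12 = 0.933333% = 0.00933333.
At €19.35/mo: n = ⌈−ln(1 − rB₀/P)/ln(1+r)⌉ = 42 payments (last €6.83); total interest = total paid − €661.31 = €138.87.
At €119.35/mo: 6 payments (last €85.55); total interest €20.99.
Payments saved = 42 − 6 = 36.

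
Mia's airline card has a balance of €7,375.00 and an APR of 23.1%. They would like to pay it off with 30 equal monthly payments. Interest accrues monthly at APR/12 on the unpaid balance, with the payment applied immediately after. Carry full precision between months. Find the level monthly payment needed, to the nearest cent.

Monthly rate r = 23.1%/12 = 1.925% = 0.01925.
Level-payment amortization: P = B₀·r / (1 − (1+r)^(−n)) = 7375.00·0.01925 / (1 − 1.01925^(−30)).
Denominator 1 − (1+r)^(−30) = 0.435611188.
P = 141.969 / 0.435611188 ≈ 325.91.

€325.91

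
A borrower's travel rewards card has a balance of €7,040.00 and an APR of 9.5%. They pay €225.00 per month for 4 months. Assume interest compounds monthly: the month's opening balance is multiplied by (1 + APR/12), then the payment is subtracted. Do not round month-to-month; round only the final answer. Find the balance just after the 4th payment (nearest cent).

€6,354.85

Monthly rate r = 9.5%/12 = 0.791667% = 0.00791667.
Each month: B ← B·(1+r) − €225.00.
Month 1: interest €55.73; balance after payment €6,870.73.
Month 2: interest €54.39; balance after payment €6,700.13.
Month 3: interest €53.04; balance after payment €6,528.17.
Month 4: interest €51.68; balance after payment €6,354.85.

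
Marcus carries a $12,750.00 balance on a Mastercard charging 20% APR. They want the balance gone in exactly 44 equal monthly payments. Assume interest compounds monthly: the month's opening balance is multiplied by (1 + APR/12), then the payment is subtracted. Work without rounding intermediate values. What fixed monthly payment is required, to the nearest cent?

Monthly rate r = 20%/12 = 1.66667% = 0.0166667.
Level-payment amortization: P = B₀·r / (1 − (1+r)^(−n)) = 12750.00·0.0166667 / (1 − 1.01667^(−44)).
Denominator 1 − (1+r)^(−44) = 0.51678292.
P = 212.5 / 0.51678292 ≈ 411.20.

$411.20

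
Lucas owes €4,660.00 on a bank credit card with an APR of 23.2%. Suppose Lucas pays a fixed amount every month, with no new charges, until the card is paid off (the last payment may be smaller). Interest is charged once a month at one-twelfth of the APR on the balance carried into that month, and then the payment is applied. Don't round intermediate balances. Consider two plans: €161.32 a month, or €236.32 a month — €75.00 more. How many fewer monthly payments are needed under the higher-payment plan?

Monthly rate r = 23.2%/12 = 1.93333% = 0.0193333.
At €161.32/mo: n = ⌈−ln(1 − rB₀/P)/ln(1+r)⌉ = 43 payments (last €112.14); total interest = total paid − €4,660.00 = €2,227.58.
At €236.32/mo: 26 payments (last €16.29); total interest €1,264.29.
Payments saved = 43 − 26 = 17.

17 fewer payments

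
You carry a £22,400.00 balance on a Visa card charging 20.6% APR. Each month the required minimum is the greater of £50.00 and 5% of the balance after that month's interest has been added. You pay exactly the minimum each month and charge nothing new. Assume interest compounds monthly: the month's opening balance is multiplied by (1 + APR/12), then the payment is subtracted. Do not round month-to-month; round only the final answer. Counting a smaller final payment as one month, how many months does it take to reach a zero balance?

Monthly rate r = 20.6%/12 = 1.71667% = 0.0171667.
While 5% of the post-interest balance exceeds £50.00, each month B ← (B·(1+r))·(1 − 0.05), i.e. B shrinks by the factor (1+r)·0.95 = 0.96631.
This holds for months 1–92. Entering month 93 the balance is £956.96; 5% of the post-interest balance is now below £50.00, so the flat £50.00 minimum applies from here.
From month 93 a fixed £50.00 at rate r clears £956.96 in 24 more payments. Total: 92 + 24 = 116 months.

116 months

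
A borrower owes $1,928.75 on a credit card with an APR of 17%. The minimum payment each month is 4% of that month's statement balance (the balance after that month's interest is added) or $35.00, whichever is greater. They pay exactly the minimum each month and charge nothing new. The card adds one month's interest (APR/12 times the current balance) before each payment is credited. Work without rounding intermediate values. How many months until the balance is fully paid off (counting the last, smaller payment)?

Monthly rate r = 17%/12 = 1.41667% = 0.0141667.
While 4% of the post-interest balance exceeds $35.00, each month B ← (B·(1+r))·(1 − 0.04), i.e. B shrinks by the factor (1+r)·0.96 = 0.9736.
This holds for months 1–31. Entering month 32 the balance is $841.54; 4% of the post-interest balance is now below $35.00, so the flat $35.00 minimum applies from here.
From month 32 a fixed $35.00 at rate r clears $841.54 in 30 more payments. Total: 31 + 30 = 61 months.

61 months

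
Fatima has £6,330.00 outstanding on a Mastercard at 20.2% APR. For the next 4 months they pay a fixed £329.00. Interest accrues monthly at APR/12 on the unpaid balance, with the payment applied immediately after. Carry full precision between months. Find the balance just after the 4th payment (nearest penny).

£5,417.50

Monthly rate r = 20.2%/12 = 1.68333% = 0.0168333.
Each month: B ← B·(1+r) − £329.00.
Month 1: interest £106.55; balance after payment £6,107.56.
Month 2: interest £102.81; balance after payment £5,881.37.
Month 3: interest £99.00; balance after payment £5,651.37.
Month 4: interest £95.13; balance after payment £5,417.50.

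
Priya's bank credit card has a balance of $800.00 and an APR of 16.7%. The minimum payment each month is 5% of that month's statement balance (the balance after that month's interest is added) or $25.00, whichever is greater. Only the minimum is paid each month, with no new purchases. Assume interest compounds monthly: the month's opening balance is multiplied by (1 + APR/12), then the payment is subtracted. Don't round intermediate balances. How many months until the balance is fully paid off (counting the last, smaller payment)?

Monthly rate r = 16.7%/12 = 1.39167% = 0.0139167.
While 5% of the post-interest balance exceeds $25.00, each month B ← (B·(1+r))·(1 − 0.05), i.e. B shrinks by the factor (1+r)·0.95 = 0.96322.
This holds for months 1–13. Entering month 14 the balance is $491.50; 5% of the post-interest balance is now below $25.00, so the flat $25.00 minimum applies from here.
From month 14 a fixed $25.00 at rate r clears $491.50 in 24 more payments. Total: 13 + 24 = 37 months.

37 months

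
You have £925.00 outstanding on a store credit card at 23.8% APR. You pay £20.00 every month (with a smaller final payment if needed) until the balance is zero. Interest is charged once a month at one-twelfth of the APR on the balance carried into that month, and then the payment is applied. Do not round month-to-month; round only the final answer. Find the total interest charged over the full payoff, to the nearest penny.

Monthly rate r = 23.8%/12 = 1.98333% = 0.0198333.
Payoff takes n = ⌈−ln(1 − rB₀/P)/ln(1+r)⌉ = ⌈126.911⌉ = 127 payments; the last is £18.24.
Total paid = 126·£20.00 + £18.24 = £2,538.24.
Total interest = total paid − principal = £2,538.24 − £925.00 = £1,613.24.

£1,613.24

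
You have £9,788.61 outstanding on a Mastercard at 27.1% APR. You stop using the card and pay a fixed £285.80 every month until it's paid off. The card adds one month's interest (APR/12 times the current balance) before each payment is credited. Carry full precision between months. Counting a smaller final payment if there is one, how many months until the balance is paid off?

Monthly rate r = 27.1%/12 = 2.25833% = 0.0225833.
Recurrence: B ← B·(1+r) − £285.80.
Month 1: interest £221.06; balance after payment £9,723.87.
Month 2: interest £219.60; balance after payment £9,657.67.
Closed form: n = −ln(1 − rB₀/P)/ln(1+r) = −ln(0.22652)/ln(1.02258) ≈ 66.492, so the balance reaches zero during payment 67.

67 payments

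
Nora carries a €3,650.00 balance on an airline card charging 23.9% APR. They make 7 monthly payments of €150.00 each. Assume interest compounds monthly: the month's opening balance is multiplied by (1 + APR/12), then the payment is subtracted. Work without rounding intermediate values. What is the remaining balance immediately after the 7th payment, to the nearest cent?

Monthly rate r = 23.9%/12 = 1.99167% = 0.0199167.
Each month: B ← B·(1+r) − €150.00.
Month 1: interest €72.70; balance after payment €3,572.70.
Month 2: interest €71.16; balance after payment €3,493.85.
Month 3: interest €69.59; balance after payment €3,413.44.
Month 4: interest €67.98; balance after payment €3,331.42.
Month 5: interest €66.35; balance after payment €3,247.77.
Month 6: interest €64.68; balance after payment €3,162.46.
Month 7: interest €62.99; balance after payment €3,075.44.

€3,075.44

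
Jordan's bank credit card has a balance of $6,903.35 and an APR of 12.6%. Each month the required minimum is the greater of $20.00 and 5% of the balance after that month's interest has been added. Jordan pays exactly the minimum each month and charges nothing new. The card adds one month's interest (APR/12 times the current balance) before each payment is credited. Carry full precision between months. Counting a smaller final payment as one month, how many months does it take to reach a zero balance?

Monthly rate r = 12.6%/12 = 1.05% = 0.0105.
While 5% of the post-interest balance exceeds $20.00, each month B ← (B·(1+r))·(1 − 0.05), i.e. B shrinks by the factor (1+r)·0.95 = 0.95997.
This holds for months 1–70. Entering month 71 the balance is $395.60; 5% of the post-interest balance is now below $20.00, so the flat $20.00 minimum applies from here.
From month 71 a fixed $20.00 at rate r clears $395.60 in 23 more payments. Total: 70 + 23 = 93 months.

93 months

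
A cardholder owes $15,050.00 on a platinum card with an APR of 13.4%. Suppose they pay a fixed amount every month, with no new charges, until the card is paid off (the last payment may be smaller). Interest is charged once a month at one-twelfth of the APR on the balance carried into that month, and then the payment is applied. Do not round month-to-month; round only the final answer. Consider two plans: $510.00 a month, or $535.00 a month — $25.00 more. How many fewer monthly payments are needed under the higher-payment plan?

2 fewer payments

Monthly rate r = 13.4%/12 = 1.11667% = 0.0111667.
At $510.00/mo: n = ⌈−ln(1 − rB₀/P)/ln(1+r)⌉ = 36 payments (last $509.93); total interest = total paid − $15,050.00 = $3,309.93.
At $535.00/mo: 34 payments (last $511.10); total interest $3,116.10.
Payments saved = 36 − 34 = 2.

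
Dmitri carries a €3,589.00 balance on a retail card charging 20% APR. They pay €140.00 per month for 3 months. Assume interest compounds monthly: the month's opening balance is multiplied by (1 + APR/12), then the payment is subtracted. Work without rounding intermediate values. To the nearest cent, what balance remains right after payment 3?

€3,344.42

Monthly rate r = 20%/12 = 1.66667% = 0.0166667.
Each month: B ← B·(1+r) − €140.00.
Month 1: interest €59.82; balance after payment €3,508.82.
Month 2: interest €58.48; balance after payment €3,427.30.
Month 3: interest €57.12; balance after payment €3,344.42.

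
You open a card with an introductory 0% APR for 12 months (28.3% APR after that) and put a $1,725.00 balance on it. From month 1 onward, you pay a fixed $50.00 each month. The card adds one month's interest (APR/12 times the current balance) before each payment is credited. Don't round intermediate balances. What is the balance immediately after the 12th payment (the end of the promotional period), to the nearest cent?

$1,125.00

Promo months 1–12 at r₀ = 0%/12 = 0; months 13+ at r₁ = 28.3%/12 = 0.0235833.
After month 12 (no interest yet): B = $1,725.00 − 12·$50.00 = $1,125.00.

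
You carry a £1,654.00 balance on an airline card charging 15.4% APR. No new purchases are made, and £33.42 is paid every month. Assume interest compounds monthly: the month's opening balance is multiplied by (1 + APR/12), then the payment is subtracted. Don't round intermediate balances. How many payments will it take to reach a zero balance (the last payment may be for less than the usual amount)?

80 payments

Monthly rate r = 15.4%/12 = 1.28333% = 0.0128333.
Recurrence: B ← B·(1+r) − £33.42.
Month 1: interest £21.23; balance after payment £1,641.81.
Month 2: interest £21.07; balance after payment £1,629.46.
Closed form: n = −ln(1 − rB₀/P)/ln(1+r) = −ln(0.36486)/ln(1.01283) ≈ 79.067, so the balance reaches zero during payment 80.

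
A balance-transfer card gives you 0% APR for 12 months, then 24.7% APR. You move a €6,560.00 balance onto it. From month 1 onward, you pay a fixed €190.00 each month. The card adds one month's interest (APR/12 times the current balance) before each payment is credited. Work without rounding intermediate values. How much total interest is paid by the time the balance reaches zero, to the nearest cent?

€1,530.22

Promo months 1–12 at r₀ = 0%/12 = 0; months 13+ at r₁ = 24.7%/12 = 0.0205833.
After month 12 (no interest yet): B = €6,560.00 − 12·€190.00 = €4,280.00.
Then at r₁ with €190.00/mo: n₂ = −ln(1 − r₁·B/P)/ln(1+r₁) ≈ 30.58 → 31 more payments.
Total paid = 42·€190.00 + €110.22 = €8,090.22; interest = €8,090.22 − €6,560.00 = €1,530.22.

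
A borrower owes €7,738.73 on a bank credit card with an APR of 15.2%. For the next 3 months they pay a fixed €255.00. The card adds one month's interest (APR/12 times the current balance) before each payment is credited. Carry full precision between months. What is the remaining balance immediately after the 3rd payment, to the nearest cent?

Monthly rate r = 15.2%/12 = 1.26667% = 0.0126667.
Each month: B ← B·(1+r) − €255.00.
Month 1: interest €98.02; balance after payment €7,581.75.
Month 2: interest €96.04; balance after payment €7,422.79.
Month 3: interest €94.02; balance after payment €7,261.81.

€7,261.81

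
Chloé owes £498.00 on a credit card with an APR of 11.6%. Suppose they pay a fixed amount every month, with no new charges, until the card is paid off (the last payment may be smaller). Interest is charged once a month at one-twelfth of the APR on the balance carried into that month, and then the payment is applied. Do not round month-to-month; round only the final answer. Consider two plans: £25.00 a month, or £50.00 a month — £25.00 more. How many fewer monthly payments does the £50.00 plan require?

12 fewer payments

Monthly rate r = 11.6%/12 = 0.966667% = 0.00966667.
At £25.00/mo: n = ⌈−ln(1 − rB₀/P)/ln(1+r)⌉ = 23 payments (last £5.85); total interest = total paid − £498.00 = £57.85.
At £50.00/mo: 11 payments (last £26.22); total interest £28.22.
Payments saved = 23 − 11 = 12.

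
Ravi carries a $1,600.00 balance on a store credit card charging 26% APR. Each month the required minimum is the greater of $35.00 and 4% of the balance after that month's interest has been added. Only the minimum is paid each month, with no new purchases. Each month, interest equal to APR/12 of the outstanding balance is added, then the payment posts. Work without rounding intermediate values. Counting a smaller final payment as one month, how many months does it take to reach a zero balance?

Monthly rate r = 26%/12 = 2.16667% = 0.0216667.
While 4% of the post-interest balance exceeds $35.00, each month B ← (B·(1+r))·(1 − 0.04), i.e. B shrinks by the factor (1+r)·0.96 = 0.9808.
This holds for months 1–33. Entering month 34 the balance is $843.87; 4% of the post-interest balance is now below $35.00, so the flat $35.00 minimum applies from here.
From month 34 a fixed $35.00 at rate r clears $843.87 in 35 more payments. Total: 33 + 35 = 68 months.

68 months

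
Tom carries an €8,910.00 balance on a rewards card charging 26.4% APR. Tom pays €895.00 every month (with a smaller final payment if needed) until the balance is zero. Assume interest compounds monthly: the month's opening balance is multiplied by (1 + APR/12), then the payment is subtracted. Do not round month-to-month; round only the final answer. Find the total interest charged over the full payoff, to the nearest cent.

Monthly rate r = 26.4%/12 = 2.2% = 0.022.
Payoff takes n = ⌈−ln(1 − rB₀/P)/ln(1+r)⌉ = ⌈11.360⌉ = 12 payments; the last is €324.08.
Total paid = 11·€895.00 + €324.08 = €10,169.08.
Total interest = total paid − principal = €10,169.08 − €8,910.00 = €1,259.08.

€1,259.08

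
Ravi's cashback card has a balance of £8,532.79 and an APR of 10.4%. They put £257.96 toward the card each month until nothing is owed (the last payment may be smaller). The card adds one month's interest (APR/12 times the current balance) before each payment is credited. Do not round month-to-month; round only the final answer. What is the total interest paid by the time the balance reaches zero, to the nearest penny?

£1,565.91

Monthly rate r = 10.4%/12 = 0.866667% = 0.00866667.
Payoff takes n = ⌈−ln(1 − rB₀/P)/ln(1+r)⌉ = ⌈39.148⌉ = 40 payments; the last is £38.26.
Total paid = 39·£257.96 + £38.26 = £10,098.70.
Total interest = total paid − principal = £10,098.70 − £8,532.79 = £1,565.91.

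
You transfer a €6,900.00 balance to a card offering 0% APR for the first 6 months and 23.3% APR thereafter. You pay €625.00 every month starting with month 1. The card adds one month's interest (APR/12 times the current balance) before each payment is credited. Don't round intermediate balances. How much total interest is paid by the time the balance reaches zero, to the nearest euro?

€198

Promo months 1–6 at r₀ = 0%/12 = 0; months 7+ at r₁ = 23.3%/12 = 0.0194167.
After month 6 (no interest yet): B = €6,900.00 − 6·€625.00 = €3,150.00.
Then at r₁ with €625.00/mo: n₂ = −ln(1 − r₁·B/P)/ln(1+r₁) ≈ 5.36 → 6 more payments.
Total paid = 11·€625.00 + €223.44 = €7,098.44; interest = €7,098.44 − €6,900.00 = €198.44.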